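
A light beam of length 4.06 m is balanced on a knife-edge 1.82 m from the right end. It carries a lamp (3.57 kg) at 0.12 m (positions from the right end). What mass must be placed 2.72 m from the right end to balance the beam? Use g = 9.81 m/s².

m ≈ 6.74 kg

About the knife-edge (at 1.82 m from the right end):
Lamp: 3.57 × 9.81 = 35.02 N down at 0.12 m → arm 1.7 m, τ = 35.02 × 1.7 = 59.53 N·m clockwise.
Net moment of known loads = 59.53 N·m clockwise.
An unknown mass m at 2.72 m has arm 0.9 m; its moment is m·g·0.9 counterclockwise.
Setting net torque to zero: m × 9.81 × 0.9 = 59.53 → m = 59.53 / (9.81 × 0.9) = 6.74 kg.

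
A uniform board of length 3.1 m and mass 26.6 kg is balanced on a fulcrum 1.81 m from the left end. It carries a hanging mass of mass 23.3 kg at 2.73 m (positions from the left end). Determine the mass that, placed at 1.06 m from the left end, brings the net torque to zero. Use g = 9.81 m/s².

Choose the fulcrum (at 1.81 m from the left end) as the axis so the support reaction has zero arm there.
Beam weight: 26.6 × 9.81 = 260.9 N down at 1.55 m → arm 0.26 m, τ = 260.9 × 0.26 = 67.83 N·m counterclockwise.
Hanging mass: 23.3 × 9.81 = 228.6 N down at 2.73 m → arm 0.92 m, τ = 228.6 × 0.92 = 210.3 N·m clockwise.
Net moment of known loads = 142.5 N·m clockwise.
An unknown mass m at 1.06 m has arm 0.75 m; its moment is m·g·0.75 counterclockwise.
Στ = 0 ⇒ m × 9.81 × 0.75 = 142.5 ⇒ m = 142.5 / (9.81 × 0.75) = 19.4 kg.

m ≈ 19.4 kg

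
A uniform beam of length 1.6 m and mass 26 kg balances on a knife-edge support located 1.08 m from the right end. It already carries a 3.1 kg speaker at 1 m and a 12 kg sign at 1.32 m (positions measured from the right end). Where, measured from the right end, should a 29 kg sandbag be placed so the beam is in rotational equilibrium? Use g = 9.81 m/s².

x ≈ 1.24 m from the right end

About the knife-edge support (at 1.08 m from the right end):
Beam weight: 26 × 9.81 = 255.1 N down at 0.8 m → arm 0.28 m, τ = 255.1 × 0.28 = 71.43 N·m clockwise.
Speaker: 3.1 × 9.81 = 30.41 N down at 1 m → arm 0.08 m, τ = 30.41 × 0.08 = 2.433 N·m clockwise.
Sign: 12 × 9.81 = 117.7 N down at 1.32 m → arm 0.24 m, τ = 117.7 × 0.24 = 28.25 N·m counterclockwise.
Net moment of existing loads = 45.61 N·m clockwise.
The sandbag weighs 29 × 9.81 = 284.5 N and must supply an equal counterclockwise moment, so its lever arm about the knife-edge support is 45.61 / 284.5 = 0.16 m.
That puts it at 1.08 + 0.16 = 1.24 m from the right end.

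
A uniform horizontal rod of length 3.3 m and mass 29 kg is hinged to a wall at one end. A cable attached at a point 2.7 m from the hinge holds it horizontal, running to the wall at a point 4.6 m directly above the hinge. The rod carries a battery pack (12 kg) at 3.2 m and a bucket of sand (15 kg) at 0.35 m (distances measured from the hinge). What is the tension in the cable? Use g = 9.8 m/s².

T ≈ 385 N

About the hinge:
Beam weight: 29 × 9.8 = 284.2 N down at 1.65 m → arm 1.65 m, τ = 284.2 × 1.65 = 468.9 N·m clockwise.
Battery pack: 12 × 9.8 = 117.6 N down at 3.2 m → arm 3.2 m, τ = 117.6 × 3.2 = 376.3 N·m clockwise.
Bucket of sand: 15 × 9.8 = 147 N down at 0.35 m → arm 0.35 m, τ = 147 × 0.35 = 51.45 N·m clockwise.
Total clockwise load moment = 896.7 N·m.
The cable tension T acts at 2.7 m; only its component perpendicular to the rod, T sinθ, produces torque. sinθ = h/√(h²+d²) = 4.6/√(4.6²+2.7²) = 0.8624.
Balancing moments: T × 2.7 × 0.8624 = 896.7, giving T = 896.7 / 2.328 = 385 N.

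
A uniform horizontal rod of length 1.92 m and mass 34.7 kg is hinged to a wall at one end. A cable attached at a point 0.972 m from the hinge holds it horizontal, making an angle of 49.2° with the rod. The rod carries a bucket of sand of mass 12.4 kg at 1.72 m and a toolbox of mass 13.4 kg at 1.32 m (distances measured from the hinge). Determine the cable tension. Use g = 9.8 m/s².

T ≈ 963 N

Take moments about the hinge.
Beam weight: 34.7 × 9.8 = 340.1 N down at 0.96 m → arm 0.96 m, τ = 340.1 × 0.96 = 326.5 N·m clockwise.
Bucket of sand: 12.4 × 9.8 = 121.5 N down at 1.72 m → arm 1.72 m, τ = 121.5 × 1.72 = 209 N·m clockwise.
Toolbox: 13.4 × 9.8 = 131.3 N down at 1.32 m → arm 1.32 m, τ = 131.3 × 1.32 = 173.3 N·m clockwise.
Total clockwise load moment = 708.8 N·m.
The cable tension T acts at 0.972 m; only its component perpendicular to the rod, T sinθ, produces torque. sin 49.2° = 0.757.
Στ = 0 ⇒ T × 0.972 × 0.757 = 708.8 ⇒ T = 708.8 / 0.7358 = 963 N.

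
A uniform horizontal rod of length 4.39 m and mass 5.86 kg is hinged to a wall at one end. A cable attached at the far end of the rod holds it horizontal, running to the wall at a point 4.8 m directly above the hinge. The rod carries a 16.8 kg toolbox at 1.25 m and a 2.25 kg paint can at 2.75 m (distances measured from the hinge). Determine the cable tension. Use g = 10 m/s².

Sum moments about the hinge (the unknown hinge reaction has zero arm there).
Beam weight: 5.86 × 10 = 58.6 N down at 2.195 m → arm 2.195 m, τ = 58.6 × 2.195 = 128.6 N·m clockwise.
Toolbox: 16.8 × 10 = 168 N down at 1.25 m → arm 1.25 m, τ = 168 × 1.25 = 210 N·m clockwise.
Paint can: 2.25 × 10 = 22.5 N down at 2.75 m → arm 2.75 m, τ = 22.5 × 2.75 = 61.88 N·m clockwise.
Total clockwise load moment = 400.5 N·m.
The cable tension T acts at 4.39 m; only its component perpendicular to the rod, T sinθ, produces torque. sinθ = h/√(h²+d²) = 4.8/√(4.8²+4.39²) = 0.7379.
Balancing moments: T × 4.39 × 0.7379 = 400.5, giving T = 400.5 / 3.239 = 124 N.

T ≈ 124 N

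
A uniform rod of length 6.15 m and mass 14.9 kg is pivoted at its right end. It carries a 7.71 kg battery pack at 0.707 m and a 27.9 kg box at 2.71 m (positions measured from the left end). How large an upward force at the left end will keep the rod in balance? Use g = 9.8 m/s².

F ≈ 293 N

Take moments about the right end.
Beam weight: 14.9 × 9.8 = 146 N down at 3.075 m → arm 3.075 m, τ = 146 × 3.075 = 449 N·m counterclockwise.
Battery pack: 7.71 × 9.8 = 75.56 N down at 0.707 m → arm 5.443 m, τ = 75.56 × 5.443 = 411.3 N·m counterclockwise.
Box: 27.9 × 9.8 = 273.4 N down at 2.71 m → arm 3.44 m, τ = 273.4 × 3.44 = 940.5 N·m counterclockwise.
Net moment of the loads = 1801 N·m counterclockwise.
The upward force F acts at the left end, arm 6.15 m, giving F × 6.15 clockwise.
For rotational equilibrium, F × 6.15 = 1801, so F = 1801 / 6.15 = 293 N.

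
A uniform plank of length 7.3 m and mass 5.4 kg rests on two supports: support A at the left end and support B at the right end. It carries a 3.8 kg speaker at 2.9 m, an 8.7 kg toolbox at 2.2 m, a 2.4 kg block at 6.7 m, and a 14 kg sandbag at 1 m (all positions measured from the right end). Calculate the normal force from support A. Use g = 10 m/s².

Take moments about support B.
Beam weight: 5.4 × 10 = 54 N down at 3.65 m → arm 3.65 m, τ = 54 × 3.65 = 197.1 N·m counterclockwise.
Speaker: 3.8 × 10 = 38 N down at 2.9 m → arm 2.9 m, τ = 38 × 2.9 = 110.2 N·m counterclockwise.
Toolbox: 8.7 × 10 = 87 N down at 2.2 m → arm 2.2 m, τ = 87 × 2.2 = 191.4 N·m counterclockwise.
Block: 2.4 × 10 = 24 N down at 6.7 m → arm 6.7 m, τ = 24 × 6.7 = 160.8 N·m counterclockwise.
Sandbag: 14 × 10 = 140 N down at 1 m → arm 1 m, τ = 140 × 1 = 140 N·m counterclockwise.
Net load moment about support B = 799.5 N·m counterclockwise.
Reaction R at support A is upward at 7.3 m, arm 7.3 m → moment R × 7.3 clockwise.
Balancing moments: R × 7.3 = 799.5, giving R = 110 N.

R_A ≈ 110 N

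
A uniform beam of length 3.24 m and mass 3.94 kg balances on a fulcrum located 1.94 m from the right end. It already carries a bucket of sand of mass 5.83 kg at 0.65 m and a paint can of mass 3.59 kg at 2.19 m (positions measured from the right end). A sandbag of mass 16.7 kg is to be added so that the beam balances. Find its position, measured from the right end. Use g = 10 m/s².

Taking torques about the fulcrum (at 1.94 m from the right end):
Beam weight: 3.94 × 10 = 39.4 N down at 1.62 m → arm 0.32 m, τ = 39.4 × 0.32 = 12.61 N·m clockwise.
Bucket of sand: 5.83 × 10 = 58.3 N down at 0.65 m → arm 1.29 m, τ = 58.3 × 1.29 = 75.21 N·m clockwise.
Paint can: 3.59 × 10 = 35.9 N down at 2.19 m → arm 0.25 m, τ = 35.9 × 0.25 = 8.975 N·m counterclockwise.
Net moment of existing loads = 78.84 N·m clockwise.
The sandbag weighs 16.7 × 10 = 167 N and must supply an equal counterclockwise moment, so its lever arm about the fulcrum is 78.84 / 167 = 0.472 m.
That puts it at 1.94 + 0.472 = 2.41 m from the right end.

x ≈ 2.41 m from the right end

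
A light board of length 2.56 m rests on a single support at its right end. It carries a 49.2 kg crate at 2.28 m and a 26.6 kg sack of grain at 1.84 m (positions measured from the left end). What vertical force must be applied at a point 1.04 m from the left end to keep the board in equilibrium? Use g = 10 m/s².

F ≈ 217 N

About the right end:
Crate: 49.2 × 10 = 492 N down at 2.28 m → arm 0.28 m, τ = 492 × 0.28 = 137.8 N·m counterclockwise.
Sack of grain: 26.6 × 10 = 266 N down at 1.84 m → arm 0.72 m, τ = 266 × 0.72 = 191.5 N·m counterclockwise.
Net moment of the loads = 329.3 N·m counterclockwise.
The upward force F acts at a point 1.04 m from the left end, arm 1.52 m, giving F × 1.52 clockwise.
For rotational equilibrium, F × 1.52 = 329.3, so F = 329.3 / 1.52 = 217 N.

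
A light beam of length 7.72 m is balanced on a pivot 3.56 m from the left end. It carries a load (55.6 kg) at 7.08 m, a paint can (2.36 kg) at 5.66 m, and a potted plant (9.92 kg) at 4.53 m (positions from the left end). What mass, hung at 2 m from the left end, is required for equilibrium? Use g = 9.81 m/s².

Choose the pivot (at 3.56 m from the left end) as the axis so the support reaction has zero arm there.
Load: 55.6 × 9.81 = 545.4 N down at 7.08 m → arm 3.52 m, τ = 545.4 × 3.52 = 1920 N·m clockwise.
Paint can: 2.36 × 9.81 = 23.15 N down at 5.66 m → arm 2.1 m, τ = 23.15 × 2.1 = 48.62 N·m clockwise.
Potted plant: 9.92 × 9.81 = 97.32 N down at 4.53 m → arm 0.97 m, τ = 97.32 × 0.97 = 94.4 N·m clockwise.
Net moment of known loads = 2063 N·m clockwise.
An unknown mass m at 2 m has arm 1.56 m; its moment is m·g·1.56 counterclockwise.
Balancing moments: m × 9.81 × 1.56 = 2063, giving m = 2063 / (9.81 × 1.56) = 135 kg.

m ≈ 135 kg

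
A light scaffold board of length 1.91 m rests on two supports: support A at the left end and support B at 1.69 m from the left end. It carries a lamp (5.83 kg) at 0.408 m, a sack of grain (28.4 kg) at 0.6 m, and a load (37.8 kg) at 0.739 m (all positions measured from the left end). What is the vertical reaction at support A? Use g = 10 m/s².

About support B:
Lamp: 5.83 × 10 = 58.3 N down at 0.408 m → arm 1.282 m, τ = 58.3 × 1.282 = 74.74 N·m counterclockwise.
Sack of grain: 28.4 × 10 = 284 N down at 0.6 m → arm 1.09 m, τ = 284 × 1.09 = 309.6 N·m counterclockwise.
Load: 37.8 × 10 = 378 N down at 0.739 m → arm 0.951 m, τ = 378 × 0.951 = 359.5 N·m counterclockwise.
Net load moment about support B = 743.8 N·m counterclockwise.
Reaction R at support A is upward at 0 m, arm 1.69 m → moment R × 1.69 clockwise.
Στ = 0 ⇒ R × 1.69 = 743.8 ⇒ R = 440 N.

R_A ≈ 440 N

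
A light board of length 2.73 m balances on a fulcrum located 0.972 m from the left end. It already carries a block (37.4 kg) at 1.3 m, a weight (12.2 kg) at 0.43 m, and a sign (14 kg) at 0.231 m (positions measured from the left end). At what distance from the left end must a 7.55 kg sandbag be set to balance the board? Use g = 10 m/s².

x ≈ 1.6 m from the left end

Take moments about the fulcrum (at 0.972 m from the left end).
Block: 37.4 × 10 = 374 N down at 1.3 m → arm 0.328 m, τ = 374 × 0.328 = 122.7 N·m clockwise.
Weight: 12.2 × 10 = 122 N down at 0.43 m → arm 0.542 m, τ = 122 × 0.542 = 66.12 N·m counterclockwise.
Sign: 14 × 10 = 140 N down at 0.231 m → arm 0.741 m, τ = 140 × 0.741 = 103.7 N·m counterclockwise.
Net moment of existing loads = 47.12 N·m counterclockwise.
The sandbag weighs 7.55 × 10 = 75.5 N and must supply an equal clockwise moment, so its lever arm about the fulcrum is 47.12 / 75.5 = 0.624 m.
That puts it at 0.972 + 0.624 = 1.6 m from the left end.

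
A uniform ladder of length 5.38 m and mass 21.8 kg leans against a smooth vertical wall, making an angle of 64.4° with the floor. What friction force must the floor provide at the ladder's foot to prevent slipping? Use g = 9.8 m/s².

About the foot of the ladder:
Ladder weight 21.8×9.8 = 213.6 N acts at 2.69 m along the ladder; its horizontal arm is 2.69·cos64.4° = 1.162 m → τ = 248.2 N·m clockwise.
Wall normal N acts horizontally at the top; its moment arm is the height L sinθ = 5.38·sin64.4° = 4.852 m, counterclockwise.
For rotational equilibrium, N × 4.852 = 248.2, so N = 51.2 N.
ΣFx = 0: friction at the foot balances the wall's push, so f = N_wall = 51.2 N.

f ≈ 51.2 N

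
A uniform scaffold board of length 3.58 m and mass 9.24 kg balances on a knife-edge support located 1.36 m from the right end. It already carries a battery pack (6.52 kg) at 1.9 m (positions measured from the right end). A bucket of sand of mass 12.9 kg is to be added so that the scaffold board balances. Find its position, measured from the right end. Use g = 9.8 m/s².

Take moments about the knife-edge support (at 1.36 m from the right end).
Beam weight: 9.24 × 9.8 = 90.55 N down at 1.79 m → arm 0.43 m, τ = 90.55 × 0.43 = 38.94 N·m counterclockwise.
Battery pack: 6.52 × 9.8 = 63.9 N down at 1.9 m → arm 0.54 m, τ = 63.9 × 0.54 = 34.51 N·m counterclockwise.
Net moment of existing loads = 73.45 N·m counterclockwise.
The bucket of sand weighs 12.9 × 9.8 = 126.4 N and must supply an equal clockwise moment, so its lever arm about the knife-edge support is 73.45 / 126.4 = 0.581 m.
That puts it at 1.36 − 0.581 = 0.779 m from the right end.

x ≈ 0.779 m from the right end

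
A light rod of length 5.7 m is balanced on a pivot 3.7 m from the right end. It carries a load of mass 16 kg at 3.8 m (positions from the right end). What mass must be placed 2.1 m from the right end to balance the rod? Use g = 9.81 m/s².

m ≈ 1 kg

Taking torques about the pivot (at 3.7 m from the right end):
Load: 16 × 9.81 = 157 N down at 3.8 m → arm 0.1 m, τ = 157 × 0.1 = 15.7 N·m counterclockwise.
Net moment of known loads = 15.7 N·m counterclockwise.
An unknown mass m at 2.1 m has arm 1.6 m; its moment is m·g·1.6 clockwise.
Στ = 0 ⇒ m × 9.81 × 1.6 = 15.7 ⇒ m = 15.7 / (9.81 × 1.6) = 1 kg.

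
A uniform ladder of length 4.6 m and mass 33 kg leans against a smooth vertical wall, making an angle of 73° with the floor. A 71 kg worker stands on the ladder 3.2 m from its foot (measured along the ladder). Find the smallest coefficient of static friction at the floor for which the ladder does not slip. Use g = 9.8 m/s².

Taking torques about the foot of the ladder:
Ladder weight 33×9.8 = 323.4 N acts at 2.3 m along the ladder; its horizontal arm is 2.3·cos73° = 0.6725 m → τ = 217.5 N·m clockwise.
Worker: 71×9.8 = 695.8 N at 3.2 m → arm 0.9356 m → τ = 651 N·m clockwise.
Wall normal N acts horizontally at the top; its moment arm is the height L sinθ = 4.6·sin73° = 4.399 m, counterclockwise.
Στ = 0 ⇒ N × 4.399 = 868.5 ⇒ N = 197.4 N.
ΣFx = 0 ⇒ f = N_wall = 197.4 N. ΣFy = 0 ⇒ N_floor = 1019 N.
μ_min = f / N_floor = 197.4 / 1019 = 0.194.

μ_min ≈ 0.194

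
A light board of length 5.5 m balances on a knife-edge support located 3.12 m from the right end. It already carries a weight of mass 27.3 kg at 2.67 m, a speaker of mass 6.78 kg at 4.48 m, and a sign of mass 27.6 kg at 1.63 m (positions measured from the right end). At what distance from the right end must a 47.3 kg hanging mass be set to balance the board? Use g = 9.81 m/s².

x ≈ 4.05 m from the right end

About the knife-edge support (at 3.12 m from the right end):
Weight: 27.3 × 9.81 = 267.8 N down at 2.67 m → arm 0.45 m, τ = 267.8 × 0.45 = 120.5 N·m clockwise.
Speaker: 6.78 × 9.81 = 66.51 N down at 4.48 m → arm 1.36 m, τ = 66.51 × 1.36 = 90.45 N·m counterclockwise.
Sign: 27.6 × 9.81 = 270.8 N down at 1.63 m → arm 1.49 m, τ = 270.8 × 1.49 = 403.5 N·m clockwise.
Net moment of existing loads = 433.6 N·m clockwise.
The hanging mass weighs 47.3 × 9.81 = 464 N and must supply an equal counterclockwise moment, so its lever arm about the knife-edge support is 433.6 / 464 = 0.934 m.
That puts it at 3.12 + 0.934 = 4.05 m from the right end.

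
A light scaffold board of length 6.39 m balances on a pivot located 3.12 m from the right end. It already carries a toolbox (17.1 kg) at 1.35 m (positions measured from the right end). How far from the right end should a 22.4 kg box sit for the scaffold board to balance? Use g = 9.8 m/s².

About the pivot (at 3.12 m from the right end):
Toolbox: 17.1 × 9.8 = 167.6 N down at 1.35 m → arm 1.77 m, τ = 167.6 × 1.77 = 296.7 N·m clockwise.
Net moment of existing loads = 296.7 N·m clockwise.
The box weighs 22.4 × 9.8 = 219.5 N and must supply an equal counterclockwise moment, so its lever arm about the pivot is 296.7 / 219.5 = 1.35 m.
That puts it at 3.12 + 1.35 = 4.47 m from the right end.

x ≈ 4.47 m from the right end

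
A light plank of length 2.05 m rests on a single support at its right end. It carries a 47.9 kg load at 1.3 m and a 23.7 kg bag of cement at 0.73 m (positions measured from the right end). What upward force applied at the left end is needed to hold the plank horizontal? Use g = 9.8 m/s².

Choose the right end as the axis so the unknown pivot reaction has zero arm there.
Load: 47.9 × 9.8 = 469.4 N down at 1.3 m → arm 1.3 m, τ = 469.4 × 1.3 = 610.2 N·m counterclockwise.
Bag of cement: 23.7 × 9.8 = 232.3 N down at 0.73 m → arm 0.73 m, τ = 232.3 × 0.73 = 169.6 N·m counterclockwise.
Net moment of the loads = 779.8 N·m counterclockwise.
The upward force F acts at the left end, arm 2.05 m, giving F × 2.05 clockwise.
Setting net torque to zero: F × 2.05 = 779.8 → F = 779.8 / 2.05 = 380 N.

F ≈ 380 N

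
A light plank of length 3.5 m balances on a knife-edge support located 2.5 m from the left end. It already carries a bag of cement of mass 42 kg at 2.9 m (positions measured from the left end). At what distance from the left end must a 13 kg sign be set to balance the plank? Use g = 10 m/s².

x ≈ 1.21 m from the left end

About the knife-edge support (at 2.5 m from the left end):
Bag of cement: 42 × 10 = 420 N down at 2.9 m → arm 0.4 m, τ = 420 × 0.4 = 168 N·m clockwise.
Net moment of existing loads = 168 N·m clockwise.
The sign weighs 13 × 10 = 130 N and must supply an equal counterclockwise moment, so its lever arm about the knife-edge support is 168 / 130 = 1.29 m.
That puts it at 2.5 − 1.29 = 1.21 m from the left end.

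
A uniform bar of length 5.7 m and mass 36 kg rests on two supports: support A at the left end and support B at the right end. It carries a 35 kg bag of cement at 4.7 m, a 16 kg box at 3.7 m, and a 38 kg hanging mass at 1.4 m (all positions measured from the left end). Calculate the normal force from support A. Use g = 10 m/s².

R_A ≈ 584 N

Taking torques about support B:
Beam weight: 36 × 10 = 360 N down at 2.85 m → arm 2.85 m, τ = 360 × 2.85 = 1026 N·m counterclockwise.
Bag of cement: 35 × 10 = 350 N down at 4.7 m → arm 1 m, τ = 350 × 1 = 350 N·m counterclockwise.
Box: 16 × 10 = 160 N down at 3.7 m → arm 2 m, τ = 160 × 2 = 320 N·m counterclockwise.
Hanging mass: 38 × 10 = 380 N down at 1.4 m → arm 4.3 m, τ = 380 × 4.3 = 1634 N·m counterclockwise.
Net load moment about support B = 3330 N·m counterclockwise.
Reaction R at support A is upward at 0 m, arm 5.7 m → moment R × 5.7 clockwise.
Balancing moments: R × 5.7 = 3330, giving R = 584 N.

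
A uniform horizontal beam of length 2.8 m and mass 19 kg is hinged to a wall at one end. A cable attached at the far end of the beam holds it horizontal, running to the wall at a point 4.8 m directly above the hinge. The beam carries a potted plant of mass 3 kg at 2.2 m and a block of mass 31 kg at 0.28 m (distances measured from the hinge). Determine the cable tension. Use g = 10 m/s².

Sum moments about the hinge (the unknown hinge reaction has zero arm there).
Beam weight: 19 × 10 = 190 N down at 1.4 m → arm 1.4 m, τ = 190 × 1.4 = 266 N·m clockwise.
Potted plant: 3 × 10 = 30 N down at 2.2 m → arm 2.2 m, τ = 30 × 2.2 = 66 N·m clockwise.
Block: 31 × 10 = 310 N down at 0.28 m → arm 0.28 m, τ = 310 × 0.28 = 86.8 N·m clockwise.
Total clockwise load moment = 418.8 N·m.
The cable tension T acts at 2.8 m; only its component perpendicular to the beam, T sinθ, produces torque. sinθ = h/√(h²+d²) = 4.8/√(4.8²+2.8²) = 0.8638.
For rotational equilibrium, T × 2.8 × 0.8638 = 418.8, so T = 418.8 / 2.419 = 173 N.

T ≈ 173 N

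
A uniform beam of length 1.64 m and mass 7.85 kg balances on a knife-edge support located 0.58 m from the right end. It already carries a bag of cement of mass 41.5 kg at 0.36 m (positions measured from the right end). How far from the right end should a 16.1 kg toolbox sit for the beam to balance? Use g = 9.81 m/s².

Choose the knife-edge support (at 0.58 m from the right end) as the axis so the support reaction has zero arm there.
Beam weight: 7.85 × 9.81 = 77.01 N down at 0.82 m → arm 0.24 m, τ = 77.01 × 0.24 = 18.48 N·m counterclockwise.
Bag of cement: 41.5 × 9.81 = 407.1 N down at 0.36 m → arm 0.22 m, τ = 407.1 × 0.22 = 89.56 N·m clockwise.
Net moment of existing loads = 71.08 N·m clockwise.
The toolbox weighs 16.1 × 9.81 = 157.9 N and must supply an equal counterclockwise moment, so its lever arm about the knife-edge support is 71.08 / 157.9 = 0.45 m.
That puts it at 0.58 + 0.45 = 1.03 m from the right end.

x ≈ 1.03 m from the right end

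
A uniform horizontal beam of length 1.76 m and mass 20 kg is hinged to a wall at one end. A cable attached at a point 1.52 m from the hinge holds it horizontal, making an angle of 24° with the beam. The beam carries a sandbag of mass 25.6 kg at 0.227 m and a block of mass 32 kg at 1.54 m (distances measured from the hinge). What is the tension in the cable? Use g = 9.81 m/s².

Choose the hinge as the axis so the unknown hinge reaction has zero arm there.
Beam weight: 20 × 9.81 = 196.2 N down at 0.88 m → arm 0.88 m, τ = 196.2 × 0.88 = 172.7 N·m clockwise.
Sandbag: 25.6 × 9.81 = 251.1 N down at 0.227 m → arm 0.227 m, τ = 251.1 × 0.227 = 57 N·m clockwise.
Block: 32 × 9.81 = 313.9 N down at 1.54 m → arm 1.54 m, τ = 313.9 × 1.54 = 483.4 N·m clockwise.
Total clockwise load moment = 713.1 N·m.
The cable tension T acts at 1.52 m; only its component perpendicular to the beam, T sinθ, produces torque. sin 24° = 0.4067.
Στ = 0 ⇒ T × 1.52 × 0.4067 = 713.1 ⇒ T = 713.1 / 0.6182 = 1150 N.

T ≈ 1150 N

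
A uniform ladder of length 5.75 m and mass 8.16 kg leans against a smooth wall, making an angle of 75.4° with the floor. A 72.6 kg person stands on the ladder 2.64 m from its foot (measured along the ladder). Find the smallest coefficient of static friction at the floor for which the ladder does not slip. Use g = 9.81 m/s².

μ_min ≈ 0.121

Taking torques about the foot of the ladder:
Ladder weight 8.16×9.81 = 80.05 N acts at 2.875 m along the ladder; its horizontal arm is 2.875·cos75.4° = 0.7247 m → τ = 58.01 N·m clockwise.
Person: 72.6×9.81 = 712.2 N at 2.64 m → arm 0.6655 m → τ = 474 N·m clockwise.
Wall normal N acts horizontally at the top; its moment arm is the height L sinθ = 5.75·sin75.4° = 5.564 m, counterclockwise.
Στ = 0 ⇒ N × 5.564 = 532 ⇒ N = 95.61 N.
ΣFx = 0 ⇒ f = N_wall = 95.61 N. ΣFy = 0 ⇒ N_floor = 792.2 N.
μ_min = f / N_floor = 95.61 / 792.2 = 0.121.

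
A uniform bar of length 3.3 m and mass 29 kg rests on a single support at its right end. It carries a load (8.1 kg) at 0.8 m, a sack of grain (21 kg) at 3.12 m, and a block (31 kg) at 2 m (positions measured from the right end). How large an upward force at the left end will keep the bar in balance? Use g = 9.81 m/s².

F ≈ 541 N

Take moments about the right end.
Beam weight: 29 × 9.81 = 284.5 N down at 1.65 m → arm 1.65 m, τ = 284.5 × 1.65 = 469.4 N·m counterclockwise.
Load: 8.1 × 9.81 = 79.46 N down at 0.8 m → arm 0.8 m, τ = 79.46 × 0.8 = 63.57 N·m counterclockwise.
Sack of grain: 21 × 9.81 = 206 N down at 3.12 m → arm 3.12 m, τ = 206 × 3.12 = 642.7 N·m counterclockwise.
Block: 31 × 9.81 = 304.1 N down at 2 m → arm 2 m, τ = 304.1 × 2 = 608.2 N·m counterclockwise.
Net moment of the loads = 1784 N·m counterclockwise.
The upward force F acts at the left end, arm 3.3 m, giving F × 3.3 clockwise.
For rotational equilibrium, F × 3.3 = 1784, so F = 1784 / 3.3 = 541 N.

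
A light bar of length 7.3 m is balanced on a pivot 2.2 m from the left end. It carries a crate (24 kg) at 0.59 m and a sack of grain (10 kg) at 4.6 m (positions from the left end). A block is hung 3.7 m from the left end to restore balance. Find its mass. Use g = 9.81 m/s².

Choose the pivot (at 2.2 m from the left end) as the axis so the support reaction has zero arm there.
Crate: 24 × 9.81 = 235.4 N down at 0.59 m → arm 1.61 m, τ = 235.4 × 1.61 = 379 N·m counterclockwise.
Sack of grain: 10 × 9.81 = 98.1 N down at 4.6 m → arm 2.4 m, τ = 98.1 × 2.4 = 235.4 N·m clockwise.
Net moment of known loads = 143.6 N·m counterclockwise.
An unknown mass m at 3.7 m has arm 1.5 m; its moment is m·g·1.5 clockwise.
For rotational equilibrium, m × 9.81 × 1.5 = 143.6, so m = 143.6 / (9.81 × 1.5) = 9.76 kg.

m ≈ 9.76 kg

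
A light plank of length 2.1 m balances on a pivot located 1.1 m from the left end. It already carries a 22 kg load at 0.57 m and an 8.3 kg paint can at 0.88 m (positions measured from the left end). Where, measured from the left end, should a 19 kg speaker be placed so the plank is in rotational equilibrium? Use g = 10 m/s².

Choose the pivot (at 1.1 m from the left end) as the axis so the support reaction has zero arm there.
Load: 22 × 10 = 220 N down at 0.57 m → arm 0.53 m, τ = 220 × 0.53 = 116.6 N·m counterclockwise.
Paint can: 8.3 × 10 = 83 N down at 0.88 m → arm 0.22 m, τ = 83 × 0.22 = 18.26 N·m counterclockwise.
Net moment of existing loads = 134.9 N·m counterclockwise.
The speaker weighs 19 × 10 = 190 N and must supply an equal clockwise moment, so its lever arm about the pivot is 134.9 / 190 = 0.71 m.
That puts it at 1.1 + 0.71 = 1.81 m from the left end.

x ≈ 1.81 m from the left end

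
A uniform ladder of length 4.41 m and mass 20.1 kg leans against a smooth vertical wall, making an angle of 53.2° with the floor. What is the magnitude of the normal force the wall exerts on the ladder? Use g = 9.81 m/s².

N_wall ≈ 73.8 N

Take moments about the foot of the ladder.
Ladder weight 20.1×9.81 = 197.2 N acts at 2.205 m along the ladder; its horizontal arm is 2.205·cos53.2° = 1.321 m → τ = 260.5 N·m clockwise.
Wall normal N acts horizontally at the top; its moment arm is the height L sinθ = 4.41·sin53.2° = 3.531 m, counterclockwise.
For rotational equilibrium, N × 3.531 = 260.5, so N = 73.8 N.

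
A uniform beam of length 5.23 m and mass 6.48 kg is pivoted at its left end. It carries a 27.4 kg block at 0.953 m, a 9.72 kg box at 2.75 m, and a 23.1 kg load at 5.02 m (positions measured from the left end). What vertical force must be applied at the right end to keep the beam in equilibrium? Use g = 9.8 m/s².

F ≈ 348 N

Taking torques about the left end:
Beam weight: 6.48 × 9.8 = 63.5 N down at 2.615 m → arm 2.615 m, τ = 63.5 × 2.615 = 166.1 N·m clockwise.
Block: 27.4 × 9.8 = 268.5 N down at 0.953 m → arm 0.953 m, τ = 268.5 × 0.953 = 255.9 N·m clockwise.
Box: 9.72 × 9.8 = 95.26 N down at 2.75 m → arm 2.75 m, τ = 95.26 × 2.75 = 262 N·m clockwise.
Load: 23.1 × 9.8 = 226.4 N down at 5.02 m → arm 5.02 m, τ = 226.4 × 5.02 = 1137 N·m clockwise.
Net moment of the loads = 1821 N·m clockwise.
The upward force F acts at the right end, arm 5.23 m, giving F × 5.23 counterclockwise.
Balancing moments: F × 5.23 = 1821, giving F = 1821 / 5.23 = 348 N.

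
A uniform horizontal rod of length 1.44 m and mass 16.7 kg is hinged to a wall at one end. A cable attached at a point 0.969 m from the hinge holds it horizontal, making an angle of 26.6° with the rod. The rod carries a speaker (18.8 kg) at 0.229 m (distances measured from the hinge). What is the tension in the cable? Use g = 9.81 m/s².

Choose the hinge as the axis so the unknown hinge reaction has zero arm there.
Beam weight: 16.7 × 9.81 = 163.8 N down at 0.72 m → arm 0.72 m, τ = 163.8 × 0.72 = 117.9 N·m clockwise.
Speaker: 18.8 × 9.81 = 184.4 N down at 0.229 m → arm 0.229 m, τ = 184.4 × 0.229 = 42.23 N·m clockwise.
Total clockwise load moment = 160.1 N·m.
The cable tension T acts at 0.969 m; only its component perpendicular to the rod, T sinθ, produces torque. sin 26.6° = 0.4478.
Setting net torque to zero: T × 0.969 × 0.4478 = 160.1 → T = 160.1 / 0.4339 = 369 N.

T ≈ 369 N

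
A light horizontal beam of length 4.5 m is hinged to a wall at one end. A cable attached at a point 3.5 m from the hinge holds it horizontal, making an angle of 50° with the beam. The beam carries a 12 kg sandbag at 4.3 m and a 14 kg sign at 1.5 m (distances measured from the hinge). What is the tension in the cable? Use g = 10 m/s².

T ≈ 271 N

Sum moments about the hinge (the unknown hinge reaction has zero arm there).
Sandbag: 12 × 10 = 120 N down at 4.3 m → arm 4.3 m, τ = 120 × 4.3 = 516 N·m clockwise.
Sign: 14 × 10 = 140 N down at 1.5 m → arm 1.5 m, τ = 140 × 1.5 = 210 N·m clockwise.
Total clockwise load moment = 726 N·m.
The cable tension T acts at 3.5 m; only its component perpendicular to the beam, T sinθ, produces torque. sin 50° = 0.766.
For rotational equilibrium, T × 3.5 × 0.766 = 726, so T = 726 / 2.681 = 271 N.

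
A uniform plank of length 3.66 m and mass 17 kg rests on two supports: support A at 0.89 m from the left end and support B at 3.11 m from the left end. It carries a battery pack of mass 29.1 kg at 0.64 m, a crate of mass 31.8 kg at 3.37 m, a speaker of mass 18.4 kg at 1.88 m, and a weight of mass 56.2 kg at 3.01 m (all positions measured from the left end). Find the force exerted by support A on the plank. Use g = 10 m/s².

Choose support B as the axis so its reaction then has zero moment arm.
Beam weight: 17 × 10 = 170 N down at 1.83 m → arm 1.28 m, τ = 170 × 1.28 = 217.6 N·m counterclockwise.
Battery pack: 29.1 × 10 = 291 N down at 0.64 m → arm 2.47 m, τ = 291 × 2.47 = 718.8 N·m counterclockwise.
Crate: 31.8 × 10 = 318 N down at 3.37 m → arm 0.26 m, τ = 318 × 0.26 = 82.68 N·m clockwise.
Speaker: 18.4 × 10 = 184 N down at 1.88 m → arm 1.23 m, τ = 184 × 1.23 = 226.3 N·m counterclockwise.
Weight: 56.2 × 10 = 562 N down at 3.01 m → arm 0.1 m, τ = 562 × 0.1 = 56.2 N·m counterclockwise.
Net load moment about support B = 1136 N·m counterclockwise.
Reaction R at support A is upward at 0.89 m, arm 2.22 m → moment R × 2.22 clockwise.
For rotational equilibrium, R × 2.22 = 1136, so R = 512 N.

R_A ≈ 512 N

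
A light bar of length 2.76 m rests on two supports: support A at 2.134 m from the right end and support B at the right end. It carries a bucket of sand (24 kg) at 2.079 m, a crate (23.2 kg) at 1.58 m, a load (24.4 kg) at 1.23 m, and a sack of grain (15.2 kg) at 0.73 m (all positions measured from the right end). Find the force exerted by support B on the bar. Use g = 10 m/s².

R_B ≈ 270 N

Sum moments about support A (its reaction then has zero moment arm).
Bucket of sand: 24 × 10 = 240 N down at 2.079 m → arm 0.055 m, τ = 240 × 0.055 = 13.2 N·m clockwise.
Crate: 23.2 × 10 = 232 N down at 1.58 m → arm 0.554 m, τ = 232 × 0.554 = 128.5 N·m clockwise.
Load: 24.4 × 10 = 244 N down at 1.23 m → arm 0.904 m, τ = 244 × 0.904 = 220.6 N·m clockwise.
Sack of grain: 15.2 × 10 = 152 N down at 0.73 m → arm 1.404 m, τ = 152 × 1.404 = 213.4 N·m clockwise.
Net load moment about support A = 575.7 N·m clockwise.
Reaction R at support B is upward at 0 m, arm 2.134 m → moment R × 2.134 counterclockwise.
For rotational equilibrium, R × 2.134 = 575.7, so R = 270 N.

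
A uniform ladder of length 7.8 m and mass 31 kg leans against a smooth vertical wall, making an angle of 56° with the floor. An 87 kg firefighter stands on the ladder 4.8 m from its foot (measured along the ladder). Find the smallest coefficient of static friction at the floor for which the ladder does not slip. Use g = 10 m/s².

Take moments about the foot of the ladder.
Ladder weight 31×10 = 310 N acts at 3.9 m along the ladder; its horizontal arm is 3.9·cos56° = 2.181 m → τ = 676.1 N·m clockwise.
Firefighter: 87×10 = 870 N at 4.8 m → arm 2.684 m → τ = 2335 N·m clockwise.
Wall normal N acts horizontally at the top; its moment arm is the height L sinθ = 7.8·sin56° = 6.466 m, counterclockwise.
Στ = 0 ⇒ N × 6.466 = 3011 ⇒ N = 465.7 N.
ΣFx = 0 ⇒ f = N_wall = 465.7 N. ΣFy = 0 ⇒ N_floor = 1180 N.
μ_min = f / N_floor = 465.7 / 1180 = 0.395.

μ_min ≈ 0.395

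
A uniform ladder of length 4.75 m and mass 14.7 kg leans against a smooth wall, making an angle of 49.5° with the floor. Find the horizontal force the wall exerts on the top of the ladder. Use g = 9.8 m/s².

Sum moments about the foot of the ladder (the floor normal and friction both act there and drop out).
Ladder weight 14.7×9.8 = 144.1 N acts at 2.375 m along the ladder; its horizontal arm is 2.375·cos49.5° = 1.542 m → τ = 222.2 N·m clockwise.
Wall normal N acts horizontally at the top; its moment arm is the height L sinθ = 4.75·sin49.5° = 3.612 m, counterclockwise.
Setting net torque to zero: N × 3.612 = 222.2 → N = 61.5 N.

N_wall ≈ 61.5 N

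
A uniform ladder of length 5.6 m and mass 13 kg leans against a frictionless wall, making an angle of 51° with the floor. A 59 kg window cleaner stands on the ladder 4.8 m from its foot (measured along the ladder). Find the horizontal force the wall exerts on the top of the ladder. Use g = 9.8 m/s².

Taking torques about the foot of the ladder:
Ladder weight 13×9.8 = 127.4 N acts at 2.8 m along the ladder; its horizontal arm is 2.8·cos51° = 1.762 m → τ = 224.5 N·m clockwise.
Window cleaner: 59×9.8 = 578.2 N at 4.8 m → arm 3.021 m → τ = 1747 N·m clockwise.
Wall normal N acts horizontally at the top; its moment arm is the height L sinθ = 5.6·sin51° = 4.352 m, counterclockwise.
Balancing moments: N × 4.352 = 1972, giving N = 453 N.

N_wall ≈ 453 N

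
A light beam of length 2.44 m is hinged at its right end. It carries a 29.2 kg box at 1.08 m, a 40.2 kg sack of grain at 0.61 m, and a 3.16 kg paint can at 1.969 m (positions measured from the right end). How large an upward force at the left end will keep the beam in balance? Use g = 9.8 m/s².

Choose the right end as the axis so the unknown pivot reaction has zero arm there.
Box: 29.2 × 9.8 = 286.2 N down at 1.08 m → arm 1.08 m, τ = 286.2 × 1.08 = 309.1 N·m counterclockwise.
Sack of grain: 40.2 × 9.8 = 394 N down at 0.61 m → arm 0.61 m, τ = 394 × 0.61 = 240.3 N·m counterclockwise.
Paint can: 3.16 × 9.8 = 30.97 N down at 1.969 m → arm 1.969 m, τ = 30.97 × 1.969 = 60.98 N·m counterclockwise.
Net moment of the loads = 610.4 N·m counterclockwise.
The upward force F acts at the left end, arm 2.44 m, giving F × 2.44 clockwise.
Setting net torque to zero: F × 2.44 = 610.4 → F = 610.4 / 2.44 = 250 N.

F ≈ 250 N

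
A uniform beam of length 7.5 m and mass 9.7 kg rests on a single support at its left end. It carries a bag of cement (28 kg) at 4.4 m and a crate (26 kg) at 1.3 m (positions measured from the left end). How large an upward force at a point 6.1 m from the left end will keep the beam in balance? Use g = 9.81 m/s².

F ≈ 311 N

About the left end:
Beam weight: 9.7 × 9.81 = 95.16 N down at 3.75 m → arm 3.75 m, τ = 95.16 × 3.75 = 356.8 N·m clockwise.
Bag of cement: 28 × 9.81 = 274.7 N down at 4.4 m → arm 4.4 m, τ = 274.7 × 4.4 = 1209 N·m clockwise.
Crate: 26 × 9.81 = 255.1 N down at 1.3 m → arm 1.3 m, τ = 255.1 × 1.3 = 331.6 N·m clockwise.
Net moment of the loads = 1897 N·m clockwise.
The upward force F acts at a point 6.1 m from the left end, arm 6.1 m, giving F × 6.1 counterclockwise.
Balancing moments: F × 6.1 = 1897, giving F = 1897 / 6.1 = 311 N.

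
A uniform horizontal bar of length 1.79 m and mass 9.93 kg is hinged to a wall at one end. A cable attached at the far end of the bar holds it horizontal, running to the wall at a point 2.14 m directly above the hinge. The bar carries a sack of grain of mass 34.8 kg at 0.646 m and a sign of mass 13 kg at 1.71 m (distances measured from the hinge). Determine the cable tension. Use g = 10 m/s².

About the hinge:
Beam weight: 9.93 × 10 = 99.3 N down at 0.895 m → arm 0.895 m, τ = 99.3 × 0.895 = 88.87 N·m clockwise.
Sack of grain: 34.8 × 10 = 348 N down at 0.646 m → arm 0.646 m, τ = 348 × 0.646 = 224.8 N·m clockwise.
Sign: 13 × 10 = 130 N down at 1.71 m → arm 1.71 m, τ = 130 × 1.71 = 222.3 N·m clockwise.
Total clockwise load moment = 536 N·m.
The cable tension T acts at 1.79 m; only its component perpendicular to the bar, T sinθ, produces torque. sinθ = h/√(h²+d²) = 2.14/√(2.14²+1.79²) = 0.767.
For rotational equilibrium, T × 1.79 × 0.767 = 536, so T = 536 / 1.373 = 390 N.

T ≈ 390 N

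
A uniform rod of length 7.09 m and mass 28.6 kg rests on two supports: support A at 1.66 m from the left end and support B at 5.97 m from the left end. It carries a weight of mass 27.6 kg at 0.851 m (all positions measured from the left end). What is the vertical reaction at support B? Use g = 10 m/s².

About support A:
Beam weight: 28.6 × 10 = 286 N down at 3.545 m → arm 1.885 m, τ = 286 × 1.885 = 539.1 N·m clockwise.
Weight: 27.6 × 10 = 276 N down at 0.851 m → arm 0.809 m, τ = 276 × 0.809 = 223.3 N·m counterclockwise.
Net load moment about support A = 315.8 N·m clockwise.
Reaction R at support B is upward at 5.97 m, arm 4.31 m → moment R × 4.31 counterclockwise.
Balancing moments: R × 4.31 = 315.8, giving R = 73.3 N.

R_B ≈ 73.3 N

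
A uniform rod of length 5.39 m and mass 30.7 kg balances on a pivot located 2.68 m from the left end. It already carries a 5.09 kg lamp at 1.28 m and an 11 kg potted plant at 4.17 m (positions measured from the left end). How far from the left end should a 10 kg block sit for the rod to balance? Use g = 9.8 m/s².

Choose the pivot (at 2.68 m from the left end) as the axis so the support reaction has zero arm there.
Beam weight: 30.7 × 9.8 = 300.9 N down at 2.695 m → arm 0.015 m, τ = 300.9 × 0.015 = 4.513 N·m clockwise.
Lamp: 5.09 × 9.8 = 49.88 N down at 1.28 m → arm 1.4 m, τ = 49.88 × 1.4 = 69.83 N·m counterclockwise.
Potted plant: 11 × 9.8 = 107.8 N down at 4.17 m → arm 1.49 m, τ = 107.8 × 1.49 = 160.6 N·m clockwise.
Net moment of existing loads = 95.28 N·m clockwise.
The block weighs 10 × 9.8 = 98 N and must supply an equal counterclockwise moment, so its lever arm about the pivot is 95.28 / 98 = 0.972 m.
That puts it at 2.68 − 0.972 = 1.71 m from the left end.

x ≈ 1.71 m from the left end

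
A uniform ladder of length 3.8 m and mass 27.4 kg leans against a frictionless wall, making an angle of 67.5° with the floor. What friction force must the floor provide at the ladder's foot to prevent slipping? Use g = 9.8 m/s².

About the foot of the ladder:
Ladder weight 27.4×9.8 = 268.5 N acts at 1.9 m along the ladder; its horizontal arm is 1.9·cos67.5° = 0.7271 m → τ = 195.2 N·m clockwise.
Wall normal N acts horizontally at the top; its moment arm is the height L sinθ = 3.8·sin67.5° = 3.511 m, counterclockwise.
Στ = 0 ⇒ N × 3.511 = 195.2 ⇒ N = 55.6 N.
ΣFx = 0: friction at the foot balances the wall's push, so f = N_wall = 55.6 N.

f ≈ 55.6 N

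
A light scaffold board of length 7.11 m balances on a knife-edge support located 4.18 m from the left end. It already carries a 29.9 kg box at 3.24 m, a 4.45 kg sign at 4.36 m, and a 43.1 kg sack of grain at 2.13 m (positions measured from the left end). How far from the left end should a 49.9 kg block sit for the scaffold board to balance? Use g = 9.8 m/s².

x ≈ 6.5 m from the left end

Take moments about the knife-edge support (at 4.18 m from the left end).
Box: 29.9 × 9.8 = 293 N down at 3.24 m → arm 0.94 m, τ = 293 × 0.94 = 275.4 N·m counterclockwise.
Sign: 4.45 × 9.8 = 43.61 N down at 4.36 m → arm 0.18 m, τ = 43.61 × 0.18 = 7.85 N·m clockwise.
Sack of grain: 43.1 × 9.8 = 422.4 N down at 2.13 m → arm 2.05 m, τ = 422.4 × 2.05 = 865.9 N·m counterclockwise.
Net moment of existing loads = 1133 N·m counterclockwise.
The block weighs 49.9 × 9.8 = 489 N and must supply an equal clockwise moment, so its lever arm about the knife-edge support is 1133 / 489 = 2.32 m.
That puts it at 4.18 + 2.32 = 6.5 m from the left end.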